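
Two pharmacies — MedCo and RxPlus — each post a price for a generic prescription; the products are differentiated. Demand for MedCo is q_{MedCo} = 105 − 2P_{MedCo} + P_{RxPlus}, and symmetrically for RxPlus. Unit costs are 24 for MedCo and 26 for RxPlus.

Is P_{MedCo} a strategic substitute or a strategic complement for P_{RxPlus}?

MedCo's profit: π = (P_{MedCo} − 24)(105 − 2P_{MedCo} + P_{RxPlus}).
∂π/∂P_{MedCo} = 153 − 4P_{MedCo} + P_{RxPlus} = 0 ⇒ P_{MedCo} = 38.25 + 0.25P_{RxPlus}.
The best-response slope dP_{MedCo}/dP_{RxPlus} = 0.25 > 0: the reaction function is upward-sloping, so the choices are strategic complements.

strategic complements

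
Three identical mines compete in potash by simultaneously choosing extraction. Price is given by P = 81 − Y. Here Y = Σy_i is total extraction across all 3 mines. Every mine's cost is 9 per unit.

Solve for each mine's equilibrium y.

A representative mine's profit is π_i = y_i(81 − Y) − 9y_i, with Y = y_i + Σ_{j≠i} y_j.
First-order condition: 72 − 2y_i − Σ_{j≠i} y_j = 0.
Imposing symmetry (y_j = y for all j) turns Σ_{j≠i} y_j into 2y, so 72 = 4y and y = 18.

18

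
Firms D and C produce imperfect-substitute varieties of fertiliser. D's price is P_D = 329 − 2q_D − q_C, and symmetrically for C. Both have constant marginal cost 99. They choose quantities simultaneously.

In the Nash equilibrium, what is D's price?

191

Firm D's profit: π = q_D(329 − 2q_D − q_C) − 99q_D.
∂π/∂q_D = 230 − 4q_D − q_C = 0 ⇒ q_D = 57.5 − 0.25q_C.
The game is symmetric, so in equilibrium q_C = q_D: the reaction function gives 1.25q_D = 57.5, hence q_D = 46.
P_D = 329 − 2·46 − 46 = 191.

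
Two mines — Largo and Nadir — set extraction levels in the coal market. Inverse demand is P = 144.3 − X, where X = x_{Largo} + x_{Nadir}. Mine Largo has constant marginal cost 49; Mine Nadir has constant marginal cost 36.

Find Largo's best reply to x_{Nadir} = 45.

25.15

Mine Largo's profit: π = x_{Largo}(144.3 − (x_{Largo} + x_{Nadir})) − 49x_{Largo}.
∂π/∂x_{Largo} = 95.3 − 2x_{Largo} − x_{Nadir} = 0, so x_{Largo} = 47.65 − 0.5x_{Nadir}.
At x_{Nadir} = 45: x_{Largo} = 47.65 − 0.5·45 = 25.15.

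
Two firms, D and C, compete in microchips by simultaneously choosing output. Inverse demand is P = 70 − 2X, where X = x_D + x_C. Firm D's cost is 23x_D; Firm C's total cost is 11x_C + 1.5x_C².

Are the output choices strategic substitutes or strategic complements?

Firm D's profit: π = x_D(70 − 2(x_D + x_C)) − 23x_D.
∂π/∂x_D = 47 − 4x_D − 2x_C = 0, so x_D = 11.75 − 0.5x_C.
The best-response slope dx_D/dx_C = −0.5 < 0: the reaction function is downward-sloping, so the choices are strategic substitutes.

strategic substitutes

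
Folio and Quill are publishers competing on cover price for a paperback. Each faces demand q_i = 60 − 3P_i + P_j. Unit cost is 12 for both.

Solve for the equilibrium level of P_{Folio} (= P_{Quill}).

19.2

Folio's profit: π = (P_{Folio} − 12)(60 − 3P_{Folio} + P_{Quill}).
∂π/∂P_{Folio} = 96 − 6P_{Folio} + P_{Quill} = 0 ⇒ P_{Folio} = 16 + (1/6)P_{Quill}.
By symmetry P_{Quill} = P_{Folio}; substituting into the reaction function, (5/6)P_{Folio} = 16 and P_{Folio} = 19.2.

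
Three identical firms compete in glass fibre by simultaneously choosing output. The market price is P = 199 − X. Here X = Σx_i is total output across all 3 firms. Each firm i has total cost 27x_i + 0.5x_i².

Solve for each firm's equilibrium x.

34.4

A representative firm's profit is π_i = x_i(199 − X) − 27x_i − 0.5x_i², with X = x_i + Σ_{j≠i} x_j.
First-order condition: 172 − 3x_i − Σ_{j≠i} x_j = 0.
Imposing symmetry (x_j = x for all j) turns Σ_{j≠i} x_j into 2x, so 172 = 5x and x = 34.4.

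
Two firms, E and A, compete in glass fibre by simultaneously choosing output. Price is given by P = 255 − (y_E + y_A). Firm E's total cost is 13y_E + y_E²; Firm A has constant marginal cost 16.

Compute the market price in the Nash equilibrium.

Firm E's profit: π = y_E(255 − (y_E + y_A)) − 13y_E − y_E².
∂π/∂y_E = 242 − 4y_E − y_A = 0, so y_E = 60.5 − 0.25y_A.
For A: ∂π/∂y_A = 239 − 2y_A − y_E = 0 ⇒ y_A = 119.5 − 0.5y_E.
Solving the two reaction functions simultaneously: (1 − (−0.25)(−0.5))y_E = 60.5 − 0.25·119.5, so 0.875y_E = 30.625 and y_E = 35.
Then y_A = 119.5 − 0.5·35 = 102.
Equilibrium price: P = 255 − 137 = 118.

118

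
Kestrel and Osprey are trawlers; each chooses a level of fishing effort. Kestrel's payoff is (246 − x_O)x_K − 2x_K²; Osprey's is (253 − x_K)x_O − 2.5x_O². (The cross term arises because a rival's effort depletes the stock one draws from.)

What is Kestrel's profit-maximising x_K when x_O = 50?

Expanding Kestrel's payoff: 246x_K − x_Ox_K − 2x_K².
∂π/∂x_K = 246 − x_O − 4x_K = 0, so x_K = 61.5 − 0.25x_O.
At x_O = 50: x_K = 61.5 − 0.25·50 = 49.

49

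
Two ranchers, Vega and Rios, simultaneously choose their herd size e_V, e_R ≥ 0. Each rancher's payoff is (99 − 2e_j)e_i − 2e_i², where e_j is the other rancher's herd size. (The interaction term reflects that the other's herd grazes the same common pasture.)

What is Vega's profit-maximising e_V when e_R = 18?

15.75

Vega's payoff is (99 − 2e_R)e_V − 2e_V².
∂π/∂e_V = 99 − 2e_R − 4e_V = 0, so e_V = 24.75 − 0.5e_R.
At e_R = 18: e_V = 24.75 − 0.5·18 = 15.75.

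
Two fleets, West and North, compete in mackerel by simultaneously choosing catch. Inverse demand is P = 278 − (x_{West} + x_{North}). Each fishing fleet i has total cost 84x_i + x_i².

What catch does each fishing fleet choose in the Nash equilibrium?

Fishing fleet West's profit: π = x_{West}(278 − (x_{West} + x_{North})) − 84x_{West} − x_{West}².
∂π/∂x_{West} = 194 − 4x_{West} − x_{North} = 0, so x_{West} = 48.5 − 0.25x_{North}.
The game is symmetric, so in equilibrium x_{North} = x_{West}: the reaction function gives 1.25x_{West} = 48.5, hence x_{West} = 38.8.

38.8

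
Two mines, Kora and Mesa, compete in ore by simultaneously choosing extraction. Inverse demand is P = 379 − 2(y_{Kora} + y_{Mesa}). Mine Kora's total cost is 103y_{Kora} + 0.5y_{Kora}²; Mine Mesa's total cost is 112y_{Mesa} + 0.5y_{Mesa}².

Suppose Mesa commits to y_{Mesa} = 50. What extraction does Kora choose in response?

Mine Kora's profit: π = y_{Kora}(379 − 2(y_{Kora} + y_{Mesa})) − 103y_{Kora} − 0.5y_{Kora}².
∂π/∂y_{Kora} = 276 − 5y_{Kora} − 2y_{Mesa} = 0, so y_{Kora} = 55.2 − 0.4y_{Mesa}.
At y_{Mesa} = 50: y_{Kora} = 55.2 − 0.4·50 = 35.2.

35.2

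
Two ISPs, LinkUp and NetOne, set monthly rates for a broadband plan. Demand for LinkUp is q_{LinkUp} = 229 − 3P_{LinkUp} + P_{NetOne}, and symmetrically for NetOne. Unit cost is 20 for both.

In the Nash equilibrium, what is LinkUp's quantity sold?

LinkUp's profit: π = (P_{LinkUp} − 20)(229 − 3P_{LinkUp} + P_{NetOne}).
∂π/∂P_{LinkUp} = 289 − 6P_{LinkUp} + P_{NetOne} = 0 ⇒ P_{LinkUp} = 289/6 + (1/6)P_{NetOne}.
By symmetry P_{NetOne} = P_{LinkUp}; substituting into the reaction function, (5/6)P_{LinkUp} = 289/6 and P_{LinkUp} = 57.8.
q_{LinkUp} = 229 − 3·57.8 + 57.8 = 113.4.

113.4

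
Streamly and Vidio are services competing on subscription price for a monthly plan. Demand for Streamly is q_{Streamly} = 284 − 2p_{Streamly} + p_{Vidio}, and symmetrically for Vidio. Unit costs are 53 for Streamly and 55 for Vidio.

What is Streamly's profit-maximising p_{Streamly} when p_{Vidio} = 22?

Streamly's profit: π = (p_{Streamly} − 53)(284 − 2p_{Streamly} + p_{Vidio}).
∂π/∂p_{Streamly} = 390 − 4p_{Streamly} + p_{Vidio} = 0 ⇒ p_{Streamly} = 97.5 + 0.25p_{Vidio}.
At p_{Vidio} = 22: p_{Streamly} = 97.5 + 0.25·22 = 103.

103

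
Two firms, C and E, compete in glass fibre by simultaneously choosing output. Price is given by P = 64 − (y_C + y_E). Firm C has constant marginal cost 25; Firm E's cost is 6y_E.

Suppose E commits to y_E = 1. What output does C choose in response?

19

Firm C's profit: π = y_C(64 − (y_C + y_E)) − 25y_C.
∂π/∂y_C = 39 − 2y_C − y_E = 0, so y_C = 19.5 − 0.5y_E.
At y_E = 1: y_C = 19.5 − 0.5·1 = 19.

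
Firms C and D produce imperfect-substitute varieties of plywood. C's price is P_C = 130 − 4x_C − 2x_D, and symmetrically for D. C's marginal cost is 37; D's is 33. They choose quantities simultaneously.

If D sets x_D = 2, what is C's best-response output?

11.125

Firm C's profit: π = x_C(130 − 4x_C − 2x_D) − 37x_C.
∂π/∂x_C = 93 − 8x_C − 2x_D = 0 ⇒ x_C = 11.625 − 0.25x_D.
At x_D = 2: x_C = 11.625 − 0.25·2 = 11.125.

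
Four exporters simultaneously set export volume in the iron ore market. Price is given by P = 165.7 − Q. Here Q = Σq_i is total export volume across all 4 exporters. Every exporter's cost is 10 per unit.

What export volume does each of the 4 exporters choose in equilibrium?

A representative exporter's profit is π_i = q_i(165.7 − Q) − 10q_i, with Q = q_i + Σ_{j≠i} q_j.
First-order condition: 155.7 − 2q_i − Σ_{j≠i} q_j = 0.
Imposing symmetry (q_j = q for all j) turns Σ_{j≠i} q_j into 3q, so 155.7 = 5q and q = 31.14.

31.14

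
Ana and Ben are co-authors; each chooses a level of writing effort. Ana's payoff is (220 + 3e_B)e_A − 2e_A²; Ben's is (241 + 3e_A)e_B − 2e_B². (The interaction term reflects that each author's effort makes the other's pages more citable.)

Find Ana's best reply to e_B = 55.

Expanding Ana's payoff: 220e_A + 3e_Be_A − 2e_A².
∂π/∂e_A = 220 + 3e_B − 4e_A = 0, so e_A = 55 + 0.75e_B.
At e_B = 55: e_A = 55 + 0.75·55 = 96.25.

96.25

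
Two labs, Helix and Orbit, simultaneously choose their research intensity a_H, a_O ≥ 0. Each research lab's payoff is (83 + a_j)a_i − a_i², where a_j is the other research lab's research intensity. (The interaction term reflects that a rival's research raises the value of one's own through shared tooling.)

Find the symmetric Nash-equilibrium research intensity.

Helix's payoff is (83 + a_O)a_H − a_H².
∂π/∂a_H = 83 + a_O − 2a_H = 0, so a_H = 41.5 + 0.5a_O.
Setting a_H = a_O in the reaction function: a_H = 41.5 + 0.5a_H, so a_H = 41.5 / 0.5 = 83.

83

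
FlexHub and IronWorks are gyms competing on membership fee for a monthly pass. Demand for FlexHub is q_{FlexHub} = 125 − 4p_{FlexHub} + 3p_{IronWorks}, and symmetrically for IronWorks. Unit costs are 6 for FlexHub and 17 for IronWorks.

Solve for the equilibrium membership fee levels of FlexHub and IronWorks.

32.2, 36.2

FlexHub's profit: π = (p_{FlexHub} − 6)(125 − 4p_{FlexHub} + 3p_{IronWorks}).
∂π/∂p_{FlexHub} = 149 − 8p_{FlexHub} + 3p_{IronWorks} = 0 ⇒ p_{FlexHub} = 18.625 + 0.375p_{IronWorks}.
Similarly p_{IronWorks} = 24.125 + 0.375p_{FlexHub}.
Substituting the second reaction function into the first: p_{FlexHub} = 18.625 + 0.375(24.125 + 0.375p_{FlexHub}), which gives (55/64)p_{FlexHub} = 1771/64 ⇒ p_{FlexHub} = 32.2.
Then p_{IronWorks} = 24.125 + 0.375·32.2 = 36.2.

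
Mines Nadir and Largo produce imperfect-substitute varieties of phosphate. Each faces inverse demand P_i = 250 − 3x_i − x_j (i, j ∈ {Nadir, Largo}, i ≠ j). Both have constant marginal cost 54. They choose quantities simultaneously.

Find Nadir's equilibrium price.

138

Mine Nadir's profit: π = x_{Nadir}(250 − 3x_{Nadir} − x_{Largo}) − 54x_{Nadir}.
∂π/∂x_{Nadir} = 196 − 6x_{Nadir} − x_{Largo} = 0 ⇒ x_{Nadir} = 98/3 − (1/6)x_{Largo}.
By symmetry x_{Largo} = x_{Nadir}; substituting into the reaction function, (7/6)x_{Nadir} = 98/3 and x_{Nadir} = 28.
P_{Nadir} = 250 − 3·28 − 28 = 138.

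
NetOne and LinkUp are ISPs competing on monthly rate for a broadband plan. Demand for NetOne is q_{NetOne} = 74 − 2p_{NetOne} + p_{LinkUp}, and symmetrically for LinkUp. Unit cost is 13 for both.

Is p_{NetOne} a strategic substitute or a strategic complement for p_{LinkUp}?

strategic complements

NetOne's profit: π = (p_{NetOne} − 13)(74 − 2p_{NetOne} + p_{LinkUp}).
∂π/∂p_{NetOne} = 100 − 4p_{NetOne} + p_{LinkUp} = 0 ⇒ p_{NetOne} = 25 + 0.25p_{LinkUp}.
The best-response slope dp_{NetOne}/dp_{LinkUp} = 0.25 > 0: the reaction function is upward-sloping, so the choices are strategic complements.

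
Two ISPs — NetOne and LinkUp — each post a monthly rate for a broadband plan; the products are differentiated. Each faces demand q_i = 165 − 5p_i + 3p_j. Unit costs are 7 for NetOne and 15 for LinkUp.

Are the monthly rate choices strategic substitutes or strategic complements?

strategic complements

NetOne's profit: π = (p_{NetOne} − 7)(165 − 5p_{NetOne} + 3p_{LinkUp}).
∂π/∂p_{NetOne} = 200 − 10p_{NetOne} + 3p_{LinkUp} = 0 ⇒ p_{NetOne} = 20 + 0.3p_{LinkUp}.
The best-response slope dp_{NetOne}/dp_{LinkUp} = 0.3 > 0: the reaction function is upward-sloping, so the choices are strategic complements.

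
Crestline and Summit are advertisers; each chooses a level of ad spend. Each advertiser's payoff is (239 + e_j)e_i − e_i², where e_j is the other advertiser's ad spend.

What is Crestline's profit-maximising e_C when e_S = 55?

Crestline's payoff is (239 + e_S)e_C − e_C².
∂π/∂e_C = 239 + e_S − 2e_C = 0, so e_C = 119.5 + 0.5e_S.
At e_S = 55: e_C = 119.5 + 0.5·55 = 147.

147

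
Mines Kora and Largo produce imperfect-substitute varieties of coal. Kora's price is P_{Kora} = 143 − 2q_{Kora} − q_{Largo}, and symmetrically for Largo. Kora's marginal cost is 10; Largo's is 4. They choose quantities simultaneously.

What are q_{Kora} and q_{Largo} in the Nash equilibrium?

26.2, 28.2

Mine Kora's profit: π = q_{Kora}(143 − 2q_{Kora} − q_{Largo}) − 10q_{Kora}.
∂π/∂q_{Kora} = 133 − 4q_{Kora} − q_{Largo} = 0 ⇒ q_{Kora} = 33.25 − 0.25q_{Largo}.
Similarly q_{Largo} = 34.75 − 0.25q_{Kora}.
Plugging q_{Largo} into Kora's best response: q_{Kora} = 33.25 − 0.25(34.75 − 0.25q_{Kora}) ⇒ 0.9375q_{Kora} = 24.5625, so q_{Kora} = 26.2.
Then q_{Largo} = 34.75 − 0.25·26.2 = 28.2.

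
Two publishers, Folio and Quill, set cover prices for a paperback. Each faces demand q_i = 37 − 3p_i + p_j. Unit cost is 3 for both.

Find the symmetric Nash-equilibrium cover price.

9.2

Folio's profit: π = (p_{Folio} − 3)(37 − 3p_{Folio} + p_{Quill}).
∂π/∂p_{Folio} = 46 − 6p_{Folio} + p_{Quill} = 0 ⇒ p_{Folio} = 23/3 + (1/6)p_{Quill}.
By symmetry p_{Quill} = p_{Folio}; substituting into the reaction function, (5/6)p_{Folio} = 23/3 and p_{Folio} = 9.2.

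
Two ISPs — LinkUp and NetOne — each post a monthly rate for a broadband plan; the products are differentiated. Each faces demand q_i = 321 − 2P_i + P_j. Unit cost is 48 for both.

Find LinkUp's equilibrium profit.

16562

LinkUp's profit: π = (P_{LinkUp} − 48)(321 − 2P_{LinkUp} + P_{NetOne}).
∂π/∂P_{LinkUp} = 417 − 4P_{LinkUp} + P_{NetOne} = 0 ⇒ P_{LinkUp} = 104.25 + 0.25P_{NetOne}.
The game is symmetric, so in equilibrium P_{NetOne} = P_{LinkUp}: the reaction function gives 0.75P_{LinkUp} = 104.25, hence P_{LinkUp} = 139.
q_{LinkUp} = 321 − 2·139 + 139 = 182.
Profit = (139 − 48)·182 = 16562.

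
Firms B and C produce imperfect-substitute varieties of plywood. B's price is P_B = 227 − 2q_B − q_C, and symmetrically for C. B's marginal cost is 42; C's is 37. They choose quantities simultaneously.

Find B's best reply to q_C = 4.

Firm B's profit: π = q_B(227 − 2q_B − q_C) − 42q_B.
∂π/∂q_B = 185 − 4q_B − q_C = 0 ⇒ q_B = 46.25 − 0.25q_C.
At q_C = 4: q_B = 46.25 − 0.25·4 = 45.25.

45.25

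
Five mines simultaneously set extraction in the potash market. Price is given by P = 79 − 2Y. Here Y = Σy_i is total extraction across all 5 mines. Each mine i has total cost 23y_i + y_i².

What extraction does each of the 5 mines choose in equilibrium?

4

A representative mine's profit is π_i = y_i(79 − 2Y) − 23y_i − y_i², with Y = y_i + Σ_{j≠i} y_j.
First-order condition: 56 − 6y_i − 2Σ_{j≠i} y_j = 0.
With identical mines, set every y_j = y: then 56 − 6y − 8y = 0, i.e. y = 56/14 = 4.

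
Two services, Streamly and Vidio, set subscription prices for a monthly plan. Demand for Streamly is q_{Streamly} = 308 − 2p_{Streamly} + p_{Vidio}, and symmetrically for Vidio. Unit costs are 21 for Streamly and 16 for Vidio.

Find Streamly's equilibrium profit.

18050

Streamly's profit: π = (p_{Streamly} − 21)(308 − 2p_{Streamly} + p_{Vidio}).
∂π/∂p_{Streamly} = 350 − 4p_{Streamly} + p_{Vidio} = 0 ⇒ p_{Streamly} = 87.5 + 0.25p_{Vidio}.
Similarly p_{Vidio} = 85 + 0.25p_{Streamly}.
Solving the two reaction functions simultaneously: (1 − (0.25)(0.25))p_{Streamly} = 87.5 + 0.25·85, so 0.9375p_{Streamly} = 108.75 and p_{Streamly} = 116.
Then p_{Vidio} = 85 + 0.25·116 = 114.
q_{Streamly} = 308 − 2·116 + 114 = 190.
Profit = (116 − 21)·190 = 18050.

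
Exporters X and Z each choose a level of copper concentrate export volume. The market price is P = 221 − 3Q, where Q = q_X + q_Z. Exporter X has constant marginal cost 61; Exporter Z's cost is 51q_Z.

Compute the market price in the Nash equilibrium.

111

Exporter X's profit: π = q_X(221 − 3(q_X + q_Z)) − 61q_X.
∂π/∂q_X = 160 − 6q_X − 3q_Z = 0, so q_X = 80/3 − 0.5q_Z.
By the same steps for Z: q_Z = 85/3 − 0.5q_X.
Solving the two reaction functions simultaneously: (1 − (−0.5)(−0.5))q_X = 80/3 − 0.5·(85/3), so 0.75q_X = 12.5 and q_X = 50/3.
Then q_Z = 85/3 − 0.5·(50/3) = 20.
Equilibrium price: P = 221 − 3·(110/3) = 111.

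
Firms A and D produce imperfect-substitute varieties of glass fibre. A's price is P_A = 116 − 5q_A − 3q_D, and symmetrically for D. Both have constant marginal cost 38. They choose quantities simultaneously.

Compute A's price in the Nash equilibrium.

Firm A's profit: π = q_A(116 − 5q_A − 3q_D) − 38q_A.
∂π/∂q_A = 78 − 10q_A − 3q_D = 0 ⇒ q_A = 7.8 − 0.3q_D.
By symmetry q_D = q_A; substituting into the reaction function, 1.3q_A = 7.8 and q_A = 6.
P_A = 116 − 5·6 − 3·6 = 68.

68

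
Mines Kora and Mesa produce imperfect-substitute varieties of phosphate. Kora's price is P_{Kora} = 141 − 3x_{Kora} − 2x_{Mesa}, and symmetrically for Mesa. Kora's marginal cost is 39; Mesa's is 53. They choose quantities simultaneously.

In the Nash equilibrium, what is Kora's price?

Mine Kora's profit: π = x_{Kora}(141 − 3x_{Kora} − 2x_{Mesa}) − 39x_{Kora}.
∂π/∂x_{Kora} = 102 − 6x_{Kora} − 2x_{Mesa} = 0 ⇒ x_{Kora} = 17 − (1/3)x_{Mesa}.
Similarly x_{Mesa} = 44/3 − (1/3)x_{Kora}.
Plugging x_{Mesa} into Kora's best response: x_{Kora} = 17 − (1/3)(44/3 − (1/3)x_{Kora}) ⇒ (8/9)x_{Kora} = 109/9, so x_{Kora} = 13.625.
Then x_{Mesa} = 44/3 − (1/3)·13.625 = 10.125.
P_{Kora} = 141 − 3·13.625 − 2·10.125 = 79.875.

79.875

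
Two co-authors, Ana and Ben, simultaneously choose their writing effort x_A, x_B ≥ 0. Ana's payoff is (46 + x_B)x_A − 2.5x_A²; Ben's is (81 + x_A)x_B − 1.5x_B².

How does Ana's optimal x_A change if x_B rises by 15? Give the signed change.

Expanding Ana's payoff: 46x_A + x_Bx_A − 2.5x_A².
∂π/∂x_A = 46 + x_B − 5x_A = 0, so x_A = 9.2 + 0.2x_B.
The reaction-function slope is 0.2, so a 15-unit rise in x_B moves x_A by 0.2 × 15 = 3. Ana's best response rises — the actions are strategic complements.

3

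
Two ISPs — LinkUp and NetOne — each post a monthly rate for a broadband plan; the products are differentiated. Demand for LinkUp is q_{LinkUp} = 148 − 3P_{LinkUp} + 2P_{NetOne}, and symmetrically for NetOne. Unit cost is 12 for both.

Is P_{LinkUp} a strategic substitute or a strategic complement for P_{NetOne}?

strategic complements

LinkUp's profit: π = (P_{LinkUp} − 12)(148 − 3P_{LinkUp} + 2P_{NetOne}).
∂π/∂P_{LinkUp} = 184 − 6P_{LinkUp} + 2P_{NetOne} = 0 ⇒ P_{LinkUp} = 92/3 + (1/3)P_{NetOne}.
The best-response slope dP_{LinkUp}/dP_{NetOne} = 1/3 > 0: the reaction function is upward-sloping, so the choices are strategic complements.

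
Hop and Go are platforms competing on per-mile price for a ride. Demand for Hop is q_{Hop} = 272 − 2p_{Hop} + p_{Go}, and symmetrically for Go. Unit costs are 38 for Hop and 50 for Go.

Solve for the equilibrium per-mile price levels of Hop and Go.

117.6, 122.4

Hop's profit: π = (p_{Hop} − 38)(272 − 2p_{Hop} + p_{Go}).
∂π/∂p_{Hop} = 348 − 4p_{Hop} + p_{Go} = 0 ⇒ p_{Hop} = 87 + 0.25p_{Go}.
Similarly p_{Go} = 93 + 0.25p_{Hop}.
Plugging p_{Go} into Hop's best response: p_{Hop} = 87 + 0.25(93 + 0.25p_{Hop}) ⇒ 0.9375p_{Hop} = 110.25, so p_{Hop} = 117.6.
Then p_{Go} = 93 + 0.25·117.6 = 122.4.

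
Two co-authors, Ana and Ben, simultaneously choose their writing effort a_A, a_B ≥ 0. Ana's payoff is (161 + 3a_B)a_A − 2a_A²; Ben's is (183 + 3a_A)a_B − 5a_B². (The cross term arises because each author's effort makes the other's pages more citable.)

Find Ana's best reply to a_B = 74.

Expanding Ana's payoff: 161a_A + 3a_Ba_A − 2a_A².
∂π/∂a_A = 161 + 3a_B − 4a_A = 0, so a_A = 40.25 + 0.75a_B.
At a_B = 74: a_A = 40.25 + 0.75·74 = 95.75.

95.75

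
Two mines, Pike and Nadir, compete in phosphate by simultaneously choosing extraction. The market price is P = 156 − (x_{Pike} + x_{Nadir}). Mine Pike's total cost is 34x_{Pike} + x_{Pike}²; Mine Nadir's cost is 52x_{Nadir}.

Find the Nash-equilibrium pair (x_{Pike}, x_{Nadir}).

20, 42

Mine Pike's profit: π = x_{Pike}(156 − (x_{Pike} + x_{Nadir})) − 34x_{Pike} − x_{Pike}².
∂π/∂x_{Pike} = 122 − 4x_{Pike} − x_{Nadir} = 0, so x_{Pike} = 30.5 − 0.25x_{Nadir}.
For Nadir: ∂π/∂x_{Nadir} = 104 − 2x_{Nadir} − x_{Pike} = 0 ⇒ x_{Nadir} = 52 − 0.5x_{Pike}.
Substituting the second reaction function into the first: x_{Pike} = 30.5 − 0.25(52 − 0.5x_{Pike}), which gives 0.875x_{Pike} = 17.5 ⇒ x_{Pike} = 20.
Then x_{Nadir} = 52 − 0.5·20 = 42.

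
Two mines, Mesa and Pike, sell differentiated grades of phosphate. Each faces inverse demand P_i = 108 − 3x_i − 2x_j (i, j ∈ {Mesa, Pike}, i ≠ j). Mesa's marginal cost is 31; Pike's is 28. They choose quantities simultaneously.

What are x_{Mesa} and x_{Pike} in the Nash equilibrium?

9.4375, 10.1875

Mine Mesa's profit: π = x_{Mesa}(108 − 3x_{Mesa} − 2x_{Pike}) − 31x_{Mesa}.
∂π/∂x_{Mesa} = 77 − 6x_{Mesa} − 2x_{Pike} = 0 ⇒ x_{Mesa} = 77/6 − (1/3)x_{Pike}.
Similarly x_{Pike} = 40/3 − (1/3)x_{Mesa}.
Plugging x_{Pike} into Mesa's best response: x_{Mesa} = 77/6 − (1/3)(40/3 − (1/3)x_{Mesa}) ⇒ (8/9)x_{Mesa} = 151/18, so x_{Mesa} = 9.4375.
Then x_{Pike} = 40/3 − (1/3)·9.4375 = 10.1875.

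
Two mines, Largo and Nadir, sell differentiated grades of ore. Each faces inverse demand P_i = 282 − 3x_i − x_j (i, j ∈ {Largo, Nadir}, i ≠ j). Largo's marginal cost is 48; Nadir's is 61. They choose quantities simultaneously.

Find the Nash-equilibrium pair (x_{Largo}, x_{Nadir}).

Mine Largo's profit: π = x_{Largo}(282 − 3x_{Largo} − x_{Nadir}) − 48x_{Largo}.
∂π/∂x_{Largo} = 234 − 6x_{Largo} − x_{Nadir} = 0 ⇒ x_{Largo} = 39 − (1/6)x_{Nadir}.
Similarly x_{Nadir} = 221/6 − (1/6)x_{Largo}.
Plugging x_{Nadir} into Largo's best response: x_{Largo} = 39 − (1/6)(221/6 − (1/6)x_{Largo}) ⇒ (35/36)x_{Largo} = 1183/36, so x_{Largo} = 33.8.
Then x_{Nadir} = 221/6 − (1/6)·33.8 = 31.2.

33.8, 31.2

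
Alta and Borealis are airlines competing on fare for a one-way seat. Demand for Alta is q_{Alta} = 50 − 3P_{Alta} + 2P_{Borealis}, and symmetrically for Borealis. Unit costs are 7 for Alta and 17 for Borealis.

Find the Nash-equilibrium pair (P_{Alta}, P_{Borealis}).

Alta's profit: π = (P_{Alta} − 7)(50 − 3P_{Alta} + 2P_{Borealis}).
∂π/∂P_{Alta} = 71 − 6P_{Alta} + 2P_{Borealis} = 0 ⇒ P_{Alta} = 71/6 + (1/3)P_{Borealis}.
Similarly P_{Borealis} = 101/6 + (1/3)P_{Alta}.
Substituting the second reaction function into the first: P_{Alta} = 71/6 + (1/3)(101/6 + (1/3)P_{Alta}), which gives (8/9)P_{Alta} = 157/9 ⇒ P_{Alta} = 19.625.
Then P_{Borealis} = 101/6 + (1/3)·19.625 = 23.375.

19.625, 23.375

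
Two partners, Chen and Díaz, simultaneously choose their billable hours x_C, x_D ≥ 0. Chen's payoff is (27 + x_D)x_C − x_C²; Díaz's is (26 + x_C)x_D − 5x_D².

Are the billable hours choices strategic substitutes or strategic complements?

strategic complements

Expanding Chen's payoff: 27x_C + x_Dx_C − x_C².
∂π/∂x_C = 27 + x_D − 2x_C = 0, so x_C = 13.5 + 0.5x_D.
The best-response slope dx_C/dx_D = 0.5 > 0: the reaction function is upward-sloping, so the choices are strategic complements.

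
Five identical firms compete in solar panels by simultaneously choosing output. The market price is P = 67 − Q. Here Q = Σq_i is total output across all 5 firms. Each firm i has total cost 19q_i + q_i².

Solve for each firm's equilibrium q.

6

A representative firm's profit is π_i = q_i(67 − Q) − 19q_i − q_i², with Q = q_i + Σ_{j≠i} q_j.
First-order condition: 48 − 4q_i − Σ_{j≠i} q_j = 0.
Imposing symmetry (q_j = q for all j) turns Σ_{j≠i} q_j into 4q, so 48 = 8q and q = 6.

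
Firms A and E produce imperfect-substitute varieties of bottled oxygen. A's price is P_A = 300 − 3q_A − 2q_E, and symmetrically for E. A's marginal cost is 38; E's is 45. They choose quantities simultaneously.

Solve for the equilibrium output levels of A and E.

33.1875, 31.4375

Firm A's profit: π = q_A(300 − 3q_A − 2q_E) − 38q_A.
∂π/∂q_A = 262 − 6q_A − 2q_E = 0 ⇒ q_A = 131/3 − (1/3)q_E.
Similarly q_E = 42.5 − (1/3)q_A.
Substituting the second reaction function into the first: q_A = 131/3 − (1/3)(42.5 − (1/3)q_A), which gives (8/9)q_A = 29.5 ⇒ q_A = 33.1875.
Then q_E = 42.5 − (1/3)·33.1875 = 31.4375.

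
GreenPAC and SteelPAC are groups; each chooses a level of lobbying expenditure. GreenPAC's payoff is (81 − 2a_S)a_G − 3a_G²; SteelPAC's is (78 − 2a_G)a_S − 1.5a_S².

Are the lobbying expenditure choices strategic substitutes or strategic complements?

strategic substitutes

Expanding GreenPAC's payoff: 81a_G − 2a_Sa_G − 3a_G².
∂π/∂a_G = 81 − 2a_S − 6a_G = 0, so a_G = 13.5 − (1/3)a_S.
The best-response slope da_G/da_S = −1/3 < 0: the reaction function is downward-sloping, so the choices are strategic substitutes.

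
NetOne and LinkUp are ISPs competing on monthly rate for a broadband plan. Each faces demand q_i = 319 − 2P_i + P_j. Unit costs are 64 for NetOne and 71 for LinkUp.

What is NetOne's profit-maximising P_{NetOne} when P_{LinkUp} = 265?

178

NetOne's profit: π = (P_{NetOne} − 64)(319 − 2P_{NetOne} + P_{LinkUp}).
∂π/∂P_{NetOne} = 447 − 4P_{NetOne} + P_{LinkUp} = 0 ⇒ P_{NetOne} = 111.75 + 0.25P_{LinkUp}.
At P_{LinkUp} = 265: P_{NetOne} = 111.75 + 0.25·265 = 178.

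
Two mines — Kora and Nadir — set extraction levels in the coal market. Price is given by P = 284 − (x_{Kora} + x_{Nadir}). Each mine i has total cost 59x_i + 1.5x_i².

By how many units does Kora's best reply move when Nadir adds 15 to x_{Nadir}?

Mine Kora's profit: π = x_{Kora}(284 − (x_{Kora} + x_{Nadir})) − 59x_{Kora} − 1.5x_{Kora}².
∂π/∂x_{Kora} = 225 − 5x_{Kora} − x_{Nadir} = 0, so x_{Kora} = 45 − 0.2x_{Nadir}.
The reaction-function slope is −0.2, so a 15-unit rise in x_{Nadir} moves x_{Kora} by −0.2 × 15 = −3. Kora's best response falls — the actions are strategic substitutes.

-3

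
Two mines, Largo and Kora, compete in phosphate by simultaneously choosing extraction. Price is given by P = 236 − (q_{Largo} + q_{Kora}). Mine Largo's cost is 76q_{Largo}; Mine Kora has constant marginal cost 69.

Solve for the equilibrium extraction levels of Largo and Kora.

51, 58

Mine Largo's profit: π = q_{Largo}(236 − (q_{Largo} + q_{Kora})) − 76q_{Largo}.
∂π/∂q_{Largo} = 160 − 2q_{Largo} − q_{Kora} = 0, so q_{Largo} = 80 − 0.5q_{Kora}.
By the same steps for Kora: q_{Kora} = 83.5 − 0.5q_{Largo}.
Solving the two reaction functions simultaneously: (1 − (−0.5)(−0.5))q_{Largo} = 80 − 0.5·83.5, so 0.75q_{Largo} = 38.25 and q_{Largo} = 51.
Then q_{Kora} = 83.5 − 0.5·51 = 58.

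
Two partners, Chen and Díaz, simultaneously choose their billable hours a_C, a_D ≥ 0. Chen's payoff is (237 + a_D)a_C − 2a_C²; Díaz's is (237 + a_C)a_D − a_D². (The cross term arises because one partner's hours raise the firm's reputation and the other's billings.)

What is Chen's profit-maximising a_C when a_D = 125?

90.5

Expanding Chen's payoff: 237a_C + a_Da_C − 2a_C².
∂π/∂a_C = 237 + a_D − 4a_C = 0, so a_C = 59.25 + 0.25a_D.
At a_D = 125: a_C = 59.25 + 0.25·125 = 90.5.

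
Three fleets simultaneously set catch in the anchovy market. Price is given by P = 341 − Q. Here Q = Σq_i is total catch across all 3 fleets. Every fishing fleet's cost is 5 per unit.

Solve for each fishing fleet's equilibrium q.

84

A representative fishing fleet's profit is π_i = q_i(341 − Q) − 5q_i, with Q = q_i + Σ_{j≠i} q_j.
First-order condition: 336 − 2q_i − Σ_{j≠i} q_j = 0.
With identical fishing fleets, set every q_j = q: then 336 − 2q − 2q = 0, i.e. q = 336/4 = 84.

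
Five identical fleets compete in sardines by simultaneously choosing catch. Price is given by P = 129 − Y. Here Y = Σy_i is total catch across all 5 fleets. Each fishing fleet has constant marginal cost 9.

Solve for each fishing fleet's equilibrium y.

20

A representative fishing fleet's profit is π_i = y_i(129 − Y) − 9y_i, with Y = y_i + Σ_{j≠i} y_j.
First-order condition: 120 − 2y_i − Σ_{j≠i} y_j = 0.
With identical fishing fleets, set every y_j = y: then 120 − 2y − 4y = 0, i.e. y = 120/6 = 20.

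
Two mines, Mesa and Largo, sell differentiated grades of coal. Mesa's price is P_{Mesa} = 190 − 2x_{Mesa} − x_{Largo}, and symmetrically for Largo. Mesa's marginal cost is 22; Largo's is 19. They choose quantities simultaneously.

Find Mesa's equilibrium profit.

2231.12

Mine Mesa's profit: π = x_{Mesa}(190 − 2x_{Mesa} − x_{Largo}) − 22x_{Mesa}.
∂π/∂x_{Mesa} = 168 − 4x_{Mesa} − x_{Largo} = 0 ⇒ x_{Mesa} = 42 − 0.25x_{Largo}.
Similarly x_{Largo} = 42.75 − 0.25x_{Mesa}.
Plugging x_{Largo} into Mesa's best response: x_{Mesa} = 42 − 0.25(42.75 − 0.25x_{Mesa}) ⇒ 0.9375x_{Mesa} = 31.3125, so x_{Mesa} = 33.4.
Then x_{Largo} = 42.75 − 0.25·33.4 = 34.4.
P_{Mesa} = 190 − 2·33.4 − 34.4 = 88.8.
Profit = (88.8 − 22)·33.4 = 2231.12.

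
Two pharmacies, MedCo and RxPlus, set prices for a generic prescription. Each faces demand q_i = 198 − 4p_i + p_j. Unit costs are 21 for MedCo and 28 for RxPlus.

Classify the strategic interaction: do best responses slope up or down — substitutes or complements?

strategic complements

MedCo's profit: π = (p_{MedCo} − 21)(198 − 4p_{MedCo} + p_{RxPlus}).
∂π/∂p_{MedCo} = 282 − 8p_{MedCo} + p_{RxPlus} = 0 ⇒ p_{MedCo} = 35.25 + 0.125p_{RxPlus}.
The best-response slope dp_{MedCo}/dp_{RxPlus} = 0.125 > 0: the reaction function is upward-sloping, so the choices are strategic complements.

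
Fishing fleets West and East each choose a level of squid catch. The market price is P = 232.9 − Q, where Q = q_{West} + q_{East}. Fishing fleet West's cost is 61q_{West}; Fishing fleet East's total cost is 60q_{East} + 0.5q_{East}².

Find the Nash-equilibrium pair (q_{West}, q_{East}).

Fishing fleet West's profit: π = q_{West}(232.9 − (q_{West} + q_{East})) − 61q_{West}.
∂π/∂q_{West} = 171.9 − 2q_{West} − q_{East} = 0, so q_{West} = 85.95 − 0.5q_{East}.
For East: ∂π/∂q_{East} = 172.9 − 3q_{East} − q_{West} = 0 ⇒ q_{East} = 1729/30 − (1/3)q_{West}.
Solving the two reaction functions simultaneously: (1 − (−0.5)(−1/3))q_{West} = 85.95 − 0.5·(1729/30), so (5/6)q_{West} = 857/15 and q_{West} = 68.56.
Then q_{East} = 1729/30 − (1/3)·68.56 = 34.78.

68.56, 34.78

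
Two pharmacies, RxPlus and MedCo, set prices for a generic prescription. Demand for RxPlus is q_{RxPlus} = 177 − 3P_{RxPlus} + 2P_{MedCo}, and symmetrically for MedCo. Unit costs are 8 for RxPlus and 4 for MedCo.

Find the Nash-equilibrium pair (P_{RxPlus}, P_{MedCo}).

RxPlus's profit: π = (P_{RxPlus} − 8)(177 − 3P_{RxPlus} + 2P_{MedCo}).
∂π/∂P_{RxPlus} = 201 − 6P_{RxPlus} + 2P_{MedCo} = 0 ⇒ P_{RxPlus} = 33.5 + (1/3)P_{MedCo}.
Similarly P_{MedCo} = 31.5 + (1/3)P_{RxPlus}.
Solving the two reaction functions simultaneously: (1 − (1/3)(1/3))P_{RxPlus} = 33.5 + (1/3)·31.5, so (8/9)P_{RxPlus} = 44 and P_{RxPlus} = 49.5.
Then P_{MedCo} = 31.5 + (1/3)·49.5 = 48.

49.5, 48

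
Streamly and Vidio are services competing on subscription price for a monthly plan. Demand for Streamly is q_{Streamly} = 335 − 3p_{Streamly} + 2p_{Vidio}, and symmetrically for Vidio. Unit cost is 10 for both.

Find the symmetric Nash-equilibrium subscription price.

Streamly's profit: π = (p_{Streamly} − 10)(335 − 3p_{Streamly} + 2p_{Vidio}).
∂π/∂p_{Streamly} = 365 − 6p_{Streamly} + 2p_{Vidio} = 0 ⇒ p_{Streamly} = 365/6 + (1/3)p_{Vidio}.
By symmetry p_{Vidio} = p_{Streamly}; substituting into the reaction function, (2/3)p_{Streamly} = 365/6 and p_{Streamly} = 91.25.

91.25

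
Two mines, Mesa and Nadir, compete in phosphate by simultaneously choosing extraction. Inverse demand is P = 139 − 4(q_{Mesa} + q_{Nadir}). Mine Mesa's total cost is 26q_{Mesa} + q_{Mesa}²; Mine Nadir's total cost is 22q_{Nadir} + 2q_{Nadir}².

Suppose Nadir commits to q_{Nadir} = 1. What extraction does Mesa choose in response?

10.9

Mine Mesa's profit: π = q_{Mesa}(139 − 4(q_{Mesa} + q_{Nadir})) − 26q_{Mesa} − q_{Mesa}².
∂π/∂q_{Mesa} = 113 − 10q_{Mesa} − 4q_{Nadir} = 0, so q_{Mesa} = 11.3 − 0.4q_{Nadir}.
At q_{Nadir} = 1: q_{Mesa} = 11.3 − 0.4·1 = 10.9.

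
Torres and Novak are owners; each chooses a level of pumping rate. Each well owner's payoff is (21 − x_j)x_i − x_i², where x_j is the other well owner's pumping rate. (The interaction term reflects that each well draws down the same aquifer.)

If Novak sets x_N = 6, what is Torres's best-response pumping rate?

7.5

Torres's payoff is (21 − x_N)x_T − x_T².
∂π/∂x_T = 21 − x_N − 2x_T = 0, so x_T = 10.5 − 0.5x_N.
At x_N = 6: x_T = 10.5 − 0.5·6 = 7.5.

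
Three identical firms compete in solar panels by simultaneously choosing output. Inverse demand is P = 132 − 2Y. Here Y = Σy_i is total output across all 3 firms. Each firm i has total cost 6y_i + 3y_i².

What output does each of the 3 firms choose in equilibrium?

9

A representative firm's profit is π_i = y_i(132 − 2Y) − 6y_i − 3y_i², with Y = y_i + Σ_{j≠i} y_j.
First-order condition: 126 − 10y_i − 2Σ_{j≠i} y_j = 0.
With identical firms, set every y_j = y: then 126 − 10y − 4y = 0, i.e. y = 126/14 = 9.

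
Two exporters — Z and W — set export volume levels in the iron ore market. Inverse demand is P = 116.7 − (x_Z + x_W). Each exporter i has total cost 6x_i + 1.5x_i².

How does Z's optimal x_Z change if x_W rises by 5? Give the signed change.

-1

Exporter Z's profit: π = x_Z(116.7 − (x_Z + x_W)) − 6x_Z − 1.5x_Z².
∂π/∂x_Z = 110.7 − 5x_Z − x_W = 0, so x_Z = 22.14 − 0.2x_W.
The reaction-function slope is −0.2, so a 5-unit rise in x_W moves x_Z by −0.2 × 5 = −1. Z's best response falls — the actions are strategic substitutes.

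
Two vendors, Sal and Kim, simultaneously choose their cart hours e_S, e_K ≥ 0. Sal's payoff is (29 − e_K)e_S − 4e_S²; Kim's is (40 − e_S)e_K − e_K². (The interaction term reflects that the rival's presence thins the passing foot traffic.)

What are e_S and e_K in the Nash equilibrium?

Expanding Sal's payoff: 29e_S − e_Ke_S − 4e_S².
∂π/∂e_S = 29 − e_K − 8e_S = 0, so e_S = 3.625 − 0.125e_K.
Likewise for Kim: e_K = 20 − 0.5e_S.
Substituting the second reaction function into the first: e_S = 3.625 − 0.125(20 − 0.5e_S), which gives 0.9375e_S = 1.125 ⇒ e_S = 1.2.
Then e_K = 20 − 0.5·1.2 = 19.4.

1.2, 19.4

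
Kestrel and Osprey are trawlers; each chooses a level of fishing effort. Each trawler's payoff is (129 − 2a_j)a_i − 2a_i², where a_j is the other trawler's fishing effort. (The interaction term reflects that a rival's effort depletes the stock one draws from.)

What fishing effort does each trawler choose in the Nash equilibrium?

Kestrel's payoff is (129 − 2a_O)a_K − 2a_K².
∂π/∂a_K = 129 − 2a_O − 4a_K = 0, so a_K = 32.25 − 0.5a_O.
By symmetry a_O = a_K; substituting into the reaction function, 1.5a_K = 32.25 and a_K = 21.5.

21.5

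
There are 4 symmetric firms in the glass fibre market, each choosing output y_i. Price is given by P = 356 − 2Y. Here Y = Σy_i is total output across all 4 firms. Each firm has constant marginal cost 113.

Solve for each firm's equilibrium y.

A representative firm's profit is π_i = y_i(356 − 2Y) − 113y_i, with Y = y_i + Σ_{j≠i} y_j.
First-order condition: 243 − 4y_i − 2Σ_{j≠i} y_j = 0.
In a symmetric equilibrium every firm chooses the same y, so Σ_{j≠i} y_j = 3y. The condition becomes 243 − 10y = 0, giving y = 243/10 = 24.3.

24.3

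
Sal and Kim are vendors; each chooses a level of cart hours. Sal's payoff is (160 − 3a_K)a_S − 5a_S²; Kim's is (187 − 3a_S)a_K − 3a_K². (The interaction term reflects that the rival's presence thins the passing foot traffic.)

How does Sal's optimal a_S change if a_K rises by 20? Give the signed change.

-6

Expanding Sal's payoff: 160a_S − 3a_Ka_S − 5a_S².
∂π/∂a_S = 160 − 3a_K − 10a_S = 0, so a_S = 16 − 0.3a_K.
The reaction-function slope is −0.3, so a 20-unit rise in a_K moves a_S by −0.3 × 20 = −6. Sal's best response falls — the actions are strategic substitutes.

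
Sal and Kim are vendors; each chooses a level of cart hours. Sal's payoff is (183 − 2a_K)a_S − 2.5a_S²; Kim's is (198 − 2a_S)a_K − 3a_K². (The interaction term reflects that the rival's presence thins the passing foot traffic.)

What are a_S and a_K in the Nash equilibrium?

27, 24

Expanding Sal's payoff: 183a_S − 2a_Ka_S − 2.5a_S².
∂π/∂a_S = 183 − 2a_K − 5a_S = 0, so a_S = 36.6 − 0.4a_K.
Likewise for Kim: a_K = 33 − (1/3)a_S.
Substituting the second reaction function into the first: a_S = 36.6 − 0.4(33 − (1/3)a_S), which gives (13/15)a_S = 23.4 ⇒ a_S = 27.
Then a_K = 33 − (1/3)·27 = 24.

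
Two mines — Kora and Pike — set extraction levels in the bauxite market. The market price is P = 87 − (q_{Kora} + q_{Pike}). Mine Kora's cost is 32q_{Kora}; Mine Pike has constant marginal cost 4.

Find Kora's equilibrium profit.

81

Mine Kora's profit: π = q_{Kora}(87 − (q_{Kora} + q_{Pike})) − 32q_{Kora}.
∂π/∂q_{Kora} = 55 − 2q_{Kora} − q_{Pike} = 0, so q_{Kora} = 27.5 − 0.5q_{Pike}.
By the same steps for Pike: q_{Pike} = 41.5 − 0.5q_{Kora}.
Substituting the second reaction function into the first: q_{Kora} = 27.5 − 0.5(41.5 − 0.5q_{Kora}), which gives 0.75q_{Kora} = 6.75 ⇒ q_{Kora} = 9.
Then q_{Pike} = 41.5 − 0.5·9 = 37.
Price P = 87 − 46 = 41.
Kora's profit: (41 − 32)·9 = 81.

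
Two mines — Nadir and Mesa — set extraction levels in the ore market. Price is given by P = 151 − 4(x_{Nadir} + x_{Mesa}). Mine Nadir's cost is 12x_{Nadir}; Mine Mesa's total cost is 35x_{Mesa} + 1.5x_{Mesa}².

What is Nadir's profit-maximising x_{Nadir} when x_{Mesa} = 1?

16.875

Mine Nadir's profit: π = x_{Nadir}(151 − 4(x_{Nadir} + x_{Mesa})) − 12x_{Nadir}.
∂π/∂x_{Nadir} = 139 − 8x_{Nadir} − 4x_{Mesa} = 0, so x_{Nadir} = 17.375 − 0.5x_{Mesa}.
At x_{Mesa} = 1: x_{Nadir} = 17.375 − 0.5·1 = 16.875.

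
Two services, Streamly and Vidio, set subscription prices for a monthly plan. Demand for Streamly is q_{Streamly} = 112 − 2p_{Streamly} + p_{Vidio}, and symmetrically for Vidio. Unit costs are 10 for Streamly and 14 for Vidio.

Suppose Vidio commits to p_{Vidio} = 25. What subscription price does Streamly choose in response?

Streamly's profit: π = (p_{Streamly} − 10)(112 − 2p_{Streamly} + p_{Vidio}).
∂π/∂p_{Streamly} = 132 − 4p_{Streamly} + p_{Vidio} = 0 ⇒ p_{Streamly} = 33 + 0.25p_{Vidio}.
At p_{Vidio} = 25: p_{Streamly} = 33 + 0.25·25 = 39.25.

39.25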